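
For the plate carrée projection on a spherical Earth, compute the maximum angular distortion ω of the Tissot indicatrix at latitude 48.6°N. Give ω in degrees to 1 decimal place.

Plate carrée maps x = Rλ, y = Rφ. The meridian scale is h = 1 and the parallel scale is k = 1/cos φ = sec φ.
At 48.6°: h = 1.000, k = 1.512; principal scales a = 1.512, b = 1.000.
sin(ω/2) = (a − b)/(a + b) = 0.5121/2.512 = 0.2039, so ω = 2 arcsin(0.2039) ≈ 23.5°.

23.5°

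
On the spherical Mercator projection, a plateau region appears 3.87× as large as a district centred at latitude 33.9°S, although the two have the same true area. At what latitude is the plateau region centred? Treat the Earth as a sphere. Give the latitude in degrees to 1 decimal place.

On Mercator, (apparent₁)/(apparent₂) = sec²φ₁ / sec²φ₂ when true areas are equal.
cos²φ₂ / cos²φ₁ = 3.87  ⇒  cos φ₁ = cos 33.9° / √3.87 = 0.8300/1.967 = 0.4219.
φ₁ = arccos(0.4219) ≈ 65.0°.

65.0°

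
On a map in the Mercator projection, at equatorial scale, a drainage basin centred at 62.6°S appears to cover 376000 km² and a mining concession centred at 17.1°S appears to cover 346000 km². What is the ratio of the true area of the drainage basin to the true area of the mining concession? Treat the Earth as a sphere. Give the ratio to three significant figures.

Mercator's areal exaggeration is sec²φ; hence true area = (apparent area) · cos²φ.
True area of drainage basin: 376000 × cos²(62.6°) = 376000 × 0.2118 = 79630 km².
True area of mining concession: 346000 × cos²(17.1°) = 346000 × 0.9135 = 316100 km².
Ratio = 79630 / 316100 ≈ 0.252.

0.252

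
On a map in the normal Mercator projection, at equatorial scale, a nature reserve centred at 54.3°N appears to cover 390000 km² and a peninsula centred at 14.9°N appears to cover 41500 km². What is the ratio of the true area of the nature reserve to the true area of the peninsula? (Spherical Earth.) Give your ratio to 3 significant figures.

Since Mercator area scale is 1/cos²φ, the true area equals the apparent area multiplied by cos²φ.
True area of nature reserve: 390000 × cos²(54.3°) = 390000 × 0.3405 = 132800 km².
True area of peninsula: 41500 × cos²(14.9°) = 41500 × 0.9339 = 38760 km².
Ratio = 132800 / 38760 ≈ 3.43.

3.43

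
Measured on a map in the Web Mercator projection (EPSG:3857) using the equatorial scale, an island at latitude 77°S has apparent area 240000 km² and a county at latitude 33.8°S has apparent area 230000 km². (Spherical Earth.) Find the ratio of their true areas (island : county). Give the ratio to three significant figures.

Since Mercator area scale is 1/cos²φ, the true area equals the apparent area multiplied by cos²φ.
True area of island: 240000 × cos²(77°) = 240000 × 0.05060 = 12140 km².
True area of county: 230000 × cos²(33.8°) = 230000 × 0.6905 = 158800 km².
Ratio = 12140 / 158800 ≈ 0.0765.

0.0765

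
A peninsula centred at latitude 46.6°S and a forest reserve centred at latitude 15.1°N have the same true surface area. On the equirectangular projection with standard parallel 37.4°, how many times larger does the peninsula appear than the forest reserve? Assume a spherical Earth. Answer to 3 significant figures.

With standard parallel φ₀ = 37.4°, the equirectangular projection gives x = Rλ cos φ₀, y = Rφ, so h = 1 and k = cos 37.4° / cos φ.
Areal scale at 46.6°: h·k = 1.000 × 1.156 = 1.156.
Areal scale at 15.1°: h·k = 1.000 × 0.8228 = 0.8228.
Ratio = 1.156/0.8228 ≈ 1.41.

1.41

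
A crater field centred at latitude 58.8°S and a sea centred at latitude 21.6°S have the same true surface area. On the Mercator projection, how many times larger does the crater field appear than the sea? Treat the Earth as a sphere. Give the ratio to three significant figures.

3.22

On Mercator, area is exaggerated by sec²φ = 1/cos²φ.
At 58.8°: sec²(58.8°) = 1/0.5180² = 3.726.
At 21.6°: sec²(21.6°) = 1/0.9298² = 1.157.
Ratio = 3.726/1.157 = cos²(21.6°)/cos²(58.8°) ≈ 3.22.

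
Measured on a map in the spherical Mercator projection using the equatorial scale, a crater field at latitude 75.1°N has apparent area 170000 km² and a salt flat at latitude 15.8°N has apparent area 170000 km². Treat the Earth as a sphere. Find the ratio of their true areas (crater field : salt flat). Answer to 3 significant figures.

Since Mercator area scale is 1/cos²φ, the true area equals the apparent area multiplied by cos²φ.
True area of crater field: 170000 × cos²(75.1°) = 170000 × 0.06612 = 11240 km².
True area of salt flat: 170000 × cos²(15.8°) = 170000 × 0.9259 = 157400 km².
Ratio = 11240 / 157400 ≈ 0.0714.

0.0714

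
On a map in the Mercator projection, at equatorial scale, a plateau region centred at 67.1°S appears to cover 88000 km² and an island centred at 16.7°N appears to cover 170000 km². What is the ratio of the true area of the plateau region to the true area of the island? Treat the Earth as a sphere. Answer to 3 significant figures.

0.0854

Mercator's areal exaggeration is sec²φ; hence true area = (apparent area) · cos²φ.
True area of plateau region: 88000 × cos²(67.1°) = 88000 × 0.1514 = 13320 km².
True area of island: 170000 × cos²(16.7°) = 170000 × 0.9174 = 156000 km².
Ratio = 13320 / 156000 ≈ 0.0854.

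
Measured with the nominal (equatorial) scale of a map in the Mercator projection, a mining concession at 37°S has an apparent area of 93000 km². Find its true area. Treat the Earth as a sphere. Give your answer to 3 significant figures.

59300 km²

For Mercator, h = k = sec φ (a conformal cylindrical projection has a single point scale, 1/cos φ).
Areal scale = k² = sec²φ = 1/cos²(37°) = 1/0.7986² = 1.568.
True area = apparent / (areal scale) = 93000 / 1.568 ≈ 59300 km².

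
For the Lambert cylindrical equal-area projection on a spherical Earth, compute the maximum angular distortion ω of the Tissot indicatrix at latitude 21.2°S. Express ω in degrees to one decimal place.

8.0°

The Lambert cylindrical equal-area projection is the cylindrical equal-area projection with its standard parallel at the equator (φ₀ = 0). For cylindrical equal-area with standard parallel φ₀, h = cos φ / cos φ₀ and k = cos φ₀ / cos φ, so h·k = 1.
At 21.2°: h = 0.9323, k = 1.073; principal scales a = 1.073, b = 0.9323.
sin(ω/2) = (a − b)/(a + b) = 0.1403/2.005 = 0.06996, so ω = 2 arcsin(0.06996) ≈ 8.0°.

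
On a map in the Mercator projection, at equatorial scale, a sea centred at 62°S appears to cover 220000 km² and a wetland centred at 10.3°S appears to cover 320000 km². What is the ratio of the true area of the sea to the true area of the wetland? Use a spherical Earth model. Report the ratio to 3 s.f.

Since Mercator area scale is 1/cos²φ, the true area equals the apparent area multiplied by cos²φ.
True area of sea: 220000 × cos²(62°) = 220000 × 0.2204 = 48490 km².
True area of wetland: 320000 × cos²(10.3°) = 320000 × 0.9680 = 309800 km².
Ratio = 48490 / 309800 ≈ 0.157.

0.157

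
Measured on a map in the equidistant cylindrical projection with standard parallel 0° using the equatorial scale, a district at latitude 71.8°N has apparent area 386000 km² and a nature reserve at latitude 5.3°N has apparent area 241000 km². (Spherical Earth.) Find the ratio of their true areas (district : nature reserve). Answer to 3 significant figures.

0.502

Plate carrée has h = 1 and k = sec φ, giving areal scale sec φ; true area = (apparent area) · cos φ.
True area of district: 386000 × cos(71.8°) = 386000 × 0.3123 = 120600 km².
True area of nature reserve: 241000 × cos(5.3°) = 241000 × 0.9957 = 240000 km².
Ratio = 120600 / 240000 ≈ 0.502.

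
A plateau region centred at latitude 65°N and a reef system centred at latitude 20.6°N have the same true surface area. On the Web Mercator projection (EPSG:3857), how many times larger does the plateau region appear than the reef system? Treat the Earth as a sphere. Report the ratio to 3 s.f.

On Mercator, area is exaggerated by sec²φ = 1/cos²φ.
At 65°: sec²(65°) = 1/0.4226² = 5.599.
At 20.6°: sec²(20.6°) = 1/0.9361² = 1.141.
Ratio = 5.599/1.141 = cos²(20.6°)/cos²(65°) ≈ 4.91.

4.91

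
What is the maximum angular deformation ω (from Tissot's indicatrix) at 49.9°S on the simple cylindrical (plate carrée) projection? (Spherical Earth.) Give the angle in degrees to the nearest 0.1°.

25.0°

Plate carrée maps x = Rλ, y = Rφ. The meridian scale is h = 1 and the parallel scale is k = 1/cos φ = sec φ.
At 49.9°: h = 1.000, k = 1.552; principal scales a = 1.552, b = 1.000.
sin(ω/2) = (a − b)/(a + b) = 0.5525/2.552 = 0.2165, so ω = 2 arcsin(0.2165) ≈ 25.0°.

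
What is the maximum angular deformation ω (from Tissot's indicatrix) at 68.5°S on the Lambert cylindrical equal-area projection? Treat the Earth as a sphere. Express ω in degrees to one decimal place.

The Lambert cylindrical equal-area projection is the cylindrical equal-area projection with its standard parallel at the equator (φ₀ = 0). Cylindrical equal-area (φ₀ = 0°): h = cos φ / cos 0° along meridians, k = cos 0° / cos φ along parallels; h·k = 1.
At 68.5°: h = 0.3665, k = 2.729; principal scales a = 2.729, b = 0.3665.
sin(ω/2) = (a − b)/(a + b) = 2.362/3.095 = 0.7632, so ω = 2 arcsin(0.7632) ≈ 99.5°.

99.5°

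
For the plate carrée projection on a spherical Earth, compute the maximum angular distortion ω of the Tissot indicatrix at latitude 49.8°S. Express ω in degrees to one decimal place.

Plate carrée maps x = Rλ, y = Rφ. The meridian scale is h = 1 and the parallel scale is k = 1/cos φ = sec φ.
At 49.8°: h = 1.000, k = 1.549; principal scales a = 1.549, b = 1.000.
sin(ω/2) = (a − b)/(a + b) = 0.5493/2.549 = 0.2155, so ω = 2 arcsin(0.2155) ≈ 24.9°.

24.9°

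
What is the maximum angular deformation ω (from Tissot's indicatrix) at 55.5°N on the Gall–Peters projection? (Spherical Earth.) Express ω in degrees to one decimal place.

Gall–Peters is a cylindrical equal-area projection with standard parallels at ±45°. A cylindrical equal-area projection with standard parallel φ₀ has meridian scale h = cos φ / cos φ₀ and parallel scale k = cos φ₀ / cos φ (so areas are preserved, h·k = 1).
At 55.5°: h = 0.8010, k = 1.248; principal scales a = 1.248, b = 0.8010.
sin(ω/2) = (a − b)/(a + b) = 0.4474/2.049 = 0.2183, so ω = 2 arcsin(0.2183) ≈ 25.2°.

25.2°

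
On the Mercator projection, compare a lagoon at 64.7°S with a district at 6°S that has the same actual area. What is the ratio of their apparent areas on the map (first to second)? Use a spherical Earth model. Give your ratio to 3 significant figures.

5.42

On Mercator, area is exaggerated by sec²φ = 1/cos²φ.
At 64.7°: sec²(64.7°) = 1/0.4274² = 5.475.
At 6°: sec²(6°) = 1/0.9945² = 1.011.
Ratio = 5.475/1.011 = cos²(6°)/cos²(64.7°) ≈ 5.42.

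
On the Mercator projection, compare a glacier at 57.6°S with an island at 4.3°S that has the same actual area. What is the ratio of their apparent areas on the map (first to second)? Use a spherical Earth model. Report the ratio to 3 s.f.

3.46

Mercator areal scale is sec²φ.
At 57.6°: sec²(57.6°) = 1/0.5358² = 3.483.
At 4.3°: sec²(4.3°) = 1/0.9972² = 1.006.
Ratio = 3.483/1.006 = cos²(4.3°)/cos²(57.6°) ≈ 3.46.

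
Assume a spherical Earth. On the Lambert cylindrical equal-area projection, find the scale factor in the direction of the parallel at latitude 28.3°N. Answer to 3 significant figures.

1.14

The Lambert cylindrical equal-area projection is the cylindrical equal-area projection with its standard parallel at the equator (φ₀ = 0). For cylindrical equal-area with standard parallel φ₀, h = cos φ / cos φ₀ and k = cos φ₀ / cos φ, so h·k = 1.
k = cos 0° / cos 28.3° = 1.000/0.8805 = 1.136.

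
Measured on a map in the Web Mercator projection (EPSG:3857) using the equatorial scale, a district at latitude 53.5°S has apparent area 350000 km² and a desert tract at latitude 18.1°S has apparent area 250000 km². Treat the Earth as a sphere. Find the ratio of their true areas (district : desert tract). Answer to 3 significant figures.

On Mercator the areal scale is sec²φ, so true area = apparent × cos²φ.
True area of district: 350000 × cos²(53.5°) = 350000 × 0.3538 = 123800 km².
True area of desert tract: 250000 × cos²(18.1°) = 250000 × 0.9035 = 225900 km².
Ratio = 123800 / 225900 ≈ 0.548.

0.548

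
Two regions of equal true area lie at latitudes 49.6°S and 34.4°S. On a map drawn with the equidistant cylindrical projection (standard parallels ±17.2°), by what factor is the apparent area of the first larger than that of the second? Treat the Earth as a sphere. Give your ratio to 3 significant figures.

1.27

In the equirectangular projection with standard parallel φ₀ = 17.2° (x = Rλ cos φ₀, y = Rφ), meridians are true-scale (h = 1) and the parallel scale is k = cos φ₀ / cos φ.
Areal scale at 49.6°: h·k = 1.000 × 1.474 = 1.474.
Areal scale at 34.4°: h·k = 1.000 × 1.158 = 1.158.
Ratio = 1.474/1.158 ≈ 1.27.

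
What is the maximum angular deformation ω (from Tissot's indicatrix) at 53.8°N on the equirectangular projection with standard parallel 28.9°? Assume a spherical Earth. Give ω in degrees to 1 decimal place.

With standard parallel φ₀ = 28.9°, the equirectangular projection gives x = Rλ cos φ₀, y = Rφ, so h = 1 and k = cos 28.9° / cos φ.
At 53.8°: h = 1.000, k = 1.482; principal scales a = 1.482, b = 1.000.
sin(ω/2) = (a − b)/(a + b) = 0.4823/2.482 = 0.1943, so ω = 2 arcsin(0.1943) ≈ 22.4°.

22.4°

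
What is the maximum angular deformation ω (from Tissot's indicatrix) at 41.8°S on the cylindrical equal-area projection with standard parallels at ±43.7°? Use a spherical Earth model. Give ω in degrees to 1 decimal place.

3.5°

For cylindrical equal-area with standard parallel φ₀, h = cos φ / cos φ₀ and k = cos φ₀ / cos φ, so h·k = 1.
At 41.8°: h = 1.031, k = 0.9698; principal scales a = 1.031, b = 0.9698.
sin(ω/2) = (a − b)/(a + b) = 0.06133/2.001 = 0.03065, so ω = 2 arcsin(0.03065) ≈ 3.5°.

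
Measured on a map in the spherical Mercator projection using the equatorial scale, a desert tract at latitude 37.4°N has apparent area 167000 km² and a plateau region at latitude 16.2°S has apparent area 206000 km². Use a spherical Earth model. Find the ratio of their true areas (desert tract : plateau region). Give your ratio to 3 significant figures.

0.555

On Mercator the areal scale is sec²φ, so true area = apparent × cos²φ.
True area of desert tract: 167000 × cos²(37.4°) = 167000 × 0.6311 = 105400 km².
True area of plateau region: 206000 × cos²(16.2°) = 206000 × 0.9222 = 190000 km².
Ratio = 105400 / 190000 ≈ 0.555.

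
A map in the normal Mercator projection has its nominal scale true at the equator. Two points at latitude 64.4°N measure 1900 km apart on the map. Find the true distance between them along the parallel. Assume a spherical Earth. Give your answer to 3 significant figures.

Mercator is conformal, so the point scale is isotropic: h = k = sec φ = 1/cos φ.
Along the parallel at 64.4°, map distances are exaggerated by k = sec 64.4° = 2.314.
True distance = 1900 / 2.314 = 1900 × cos 64.4° ≈ 821 km.

821 km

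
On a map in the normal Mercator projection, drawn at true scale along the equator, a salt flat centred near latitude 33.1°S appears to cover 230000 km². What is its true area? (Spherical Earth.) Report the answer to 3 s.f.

161000 km²

The Mercator projection is conformal; its linear scale factor is the same in every direction and equals sec φ = 1/cos φ.
Areal scale = k² = sec²φ = 1/cos²(33.1°) = 1/0.8377² = 1.425.
True area = apparent / (areal scale) = 230000 / 1.425 ≈ 161000 km².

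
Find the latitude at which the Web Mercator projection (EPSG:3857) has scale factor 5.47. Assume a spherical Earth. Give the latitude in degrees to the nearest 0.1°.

79.5°

Mercator scale is k = sec φ = 1/cos φ.
1/cos φ = 5.47  ⇒  cos φ = 0.1828  ⇒  φ = arccos(0.1828) ≈ 79.5°.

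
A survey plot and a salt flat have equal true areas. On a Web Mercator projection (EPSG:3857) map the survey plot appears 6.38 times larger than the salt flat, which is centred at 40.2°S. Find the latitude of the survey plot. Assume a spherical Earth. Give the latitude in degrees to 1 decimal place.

On Mercator, (apparent₁)/(apparent₂) = sec²φ₁ / sec²φ₂ when true areas are equal.
cos²φ₂ / cos²φ₁ = 6.38  ⇒  cos φ₁ = cos 40.2° / √6.38 = 0.7638/2.526 = 0.3024.
φ₁ = arccos(0.3024) ≈ 72.4°.

72.4°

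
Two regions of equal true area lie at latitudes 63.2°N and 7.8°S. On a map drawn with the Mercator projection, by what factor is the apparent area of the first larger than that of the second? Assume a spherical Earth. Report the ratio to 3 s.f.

Mercator is conformal with k = sec φ, so areal scale = k² = sec²φ.
At 63.2°: sec²(63.2°) = 1/0.4509² = 4.919.
At 7.8°: sec²(7.8°) = 1/0.9907² = 1.019.
Ratio = 4.919/1.019 = cos²(7.8°)/cos²(63.2°) ≈ 4.83.

4.83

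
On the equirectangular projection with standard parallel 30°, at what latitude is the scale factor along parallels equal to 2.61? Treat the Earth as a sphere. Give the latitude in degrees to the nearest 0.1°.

In the equirectangular projection with standard parallel φ₀ = 30° (x = Rλ cos φ₀, y = Rφ), meridians are true-scale (h = 1) and the parallel scale is k = cos φ₀ / cos φ.
k = cos φ₀ / cos φ = 2.61  ⇒  cos φ = cos 30° / 2.61 = 0.3318.
φ = arccos(0.3318) ≈ 70.6°.

70.6°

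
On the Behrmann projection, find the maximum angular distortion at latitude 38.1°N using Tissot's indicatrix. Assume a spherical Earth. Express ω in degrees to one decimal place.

11.0°

The Behrmann projection is cylindrical equal-area with φ₀ = 30°. A cylindrical equal-area projection with standard parallel φ₀ has meridian scale h = cos φ / cos φ₀ and parallel scale k = cos φ₀ / cos φ (so areas are preserved, h·k = 1).
At 38.1°: h = 0.9087, k = 1.101; principal scales a = 1.101, b = 0.9087.
sin(ω/2) = (a − b)/(a + b) = 0.1918/2.009 = 0.09548, so ω = 2 arcsin(0.09548) ≈ 11.0°.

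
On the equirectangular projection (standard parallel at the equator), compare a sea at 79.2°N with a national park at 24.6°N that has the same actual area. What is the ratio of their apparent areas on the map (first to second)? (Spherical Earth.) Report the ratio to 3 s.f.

4.85

Plate carrée maps x = Rλ, y = Rφ. The meridian scale is h = 1 and the parallel scale is k = 1/cos φ = sec φ.
Areal scale at 79.2°: h·k = 1.000 × 5.337 = 5.337.
Areal scale at 24.6°: h·k = 1.000 × 1.100 = 1.100.
Ratio = 5.337/1.100 ≈ 4.85.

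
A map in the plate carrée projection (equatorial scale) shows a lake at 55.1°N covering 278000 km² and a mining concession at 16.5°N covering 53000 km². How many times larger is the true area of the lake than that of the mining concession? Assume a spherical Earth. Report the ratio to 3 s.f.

On the plate carrée, areal scale = h·k = 1 × sec φ, so true area = apparent × cos φ.
True area of lake: 278000 × cos(55.1°) = 278000 × 0.5721 = 159100 km².
True area of mining concession: 53000 × cos(16.5°) = 53000 × 0.9588 = 50820 km².
Ratio = 159100 / 50820 ≈ 3.13.

3.13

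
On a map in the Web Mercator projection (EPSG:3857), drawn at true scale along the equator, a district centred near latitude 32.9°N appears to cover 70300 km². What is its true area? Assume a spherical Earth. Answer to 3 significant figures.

49600 km²

The Mercator projection is conformal; its linear scale factor is the same in every direction and equals sec φ = 1/cos φ.
Areal scale = k² = sec²φ = 1/cos²(32.9°) = 1/0.8396² = 1.419.
True area = apparent / (areal scale) = 70300 / 1.419 ≈ 49600 km².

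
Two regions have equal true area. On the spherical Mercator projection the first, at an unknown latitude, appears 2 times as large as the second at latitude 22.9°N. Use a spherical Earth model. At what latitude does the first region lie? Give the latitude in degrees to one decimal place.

49.4°

Mercator areal scale is sec²φ, so apparent-area ratio = sec²φ₁ / sec²φ₂ = cos²φ₂ / cos²φ₁.
cos²φ₂ / cos²φ₁ = 2  ⇒  cos φ₁ = cos 22.9° / √2 = 0.9212/1.414 = 0.6514.
φ₁ = arccos(0.6514) ≈ 49.4°.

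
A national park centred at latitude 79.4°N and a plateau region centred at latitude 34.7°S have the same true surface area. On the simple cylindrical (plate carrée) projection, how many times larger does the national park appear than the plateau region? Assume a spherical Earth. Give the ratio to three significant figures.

4.47

In the plate carrée (x = Rλ, y = Rφ), meridians are true-scale (h = 1) and parallels are stretched by k = sec φ.
Areal scale at 79.4°: h·k = 1.000 × 5.436 = 5.436.
Areal scale at 34.7°: h·k = 1.000 × 1.216 = 1.216.
Ratio = 5.436/1.216 ≈ 4.47.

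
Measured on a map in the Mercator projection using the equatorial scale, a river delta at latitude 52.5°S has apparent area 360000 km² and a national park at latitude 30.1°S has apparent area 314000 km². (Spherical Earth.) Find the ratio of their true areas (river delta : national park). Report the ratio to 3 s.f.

0.568

Since Mercator area scale is 1/cos²φ, the true area equals the apparent area multiplied by cos²φ.
True area of river delta: 360000 × cos²(52.5°) = 360000 × 0.3706 = 133400 km².
True area of national park: 314000 × cos²(30.1°) = 314000 × 0.7485 = 235000 km².
Ratio = 133400 / 235000 ≈ 0.568.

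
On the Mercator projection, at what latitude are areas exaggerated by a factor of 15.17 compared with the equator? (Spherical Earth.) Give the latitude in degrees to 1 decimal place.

75.1°

Mercator areal scale is sec²φ.
sec²φ = 15.17  ⇒  cos²φ = 0.06592  ⇒  cos φ = 0.2567.
φ = arccos(0.2567) ≈ 75.1°.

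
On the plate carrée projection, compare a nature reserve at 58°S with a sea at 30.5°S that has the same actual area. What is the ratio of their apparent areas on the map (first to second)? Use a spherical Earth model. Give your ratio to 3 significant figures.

Plate carrée maps x = Rλ, y = Rφ. The meridian scale is h = 1 and the parallel scale is k = 1/cos φ = sec φ.
Areal scale at 58°: h·k = 1.000 × 1.887 = 1.887.
Areal scale at 30.5°: h·k = 1.000 × 1.161 = 1.161.
Ratio = 1.887/1.161 ≈ 1.63.

1.63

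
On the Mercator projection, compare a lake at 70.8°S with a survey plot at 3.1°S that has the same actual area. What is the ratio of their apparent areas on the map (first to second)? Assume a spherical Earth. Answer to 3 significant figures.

9.22

Mercator is conformal with k = sec φ, so areal scale = k² = sec²φ.
At 70.8°: sec²(70.8°) = 1/0.3289² = 9.246.
At 3.1°: sec²(3.1°) = 1/0.9985² = 1.003.
Ratio = 9.246/1.003 = cos²(3.1°)/cos²(70.8°) ≈ 9.22.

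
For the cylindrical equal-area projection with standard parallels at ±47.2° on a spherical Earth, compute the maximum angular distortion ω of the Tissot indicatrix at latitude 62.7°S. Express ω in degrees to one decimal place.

43.9°

A cylindrical equal-area projection with standard parallel φ₀ has meridian scale h = cos φ / cos φ₀ and parallel scale k = cos φ₀ / cos φ (so areas are preserved, h·k = 1).
At 62.7°: h = 0.6750, k = 1.481; principal scales a = 1.481, b = 0.6750.
sin(ω/2) = (a − b)/(a + b) = 0.8064/2.156 = 0.3739, so ω = 2 arcsin(0.3739) ≈ 43.9°.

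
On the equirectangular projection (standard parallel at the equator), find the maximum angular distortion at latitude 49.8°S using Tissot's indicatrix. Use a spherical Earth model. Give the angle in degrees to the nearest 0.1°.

Plate carrée maps x = Rλ, y = Rφ. The meridian scale is h = 1 and the parallel scale is k = 1/cos φ = sec φ.
At 49.8°: h = 1.000, k = 1.549; principal scales a = 1.549, b = 1.000.
sin(ω/2) = (a − b)/(a + b) = 0.5493/2.549 = 0.2155, so ω = 2 arcsin(0.2155) ≈ 24.9°.

24.9°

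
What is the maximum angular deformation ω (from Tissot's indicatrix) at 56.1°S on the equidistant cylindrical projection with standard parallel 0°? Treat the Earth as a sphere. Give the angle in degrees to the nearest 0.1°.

For the equirectangular projection with φ₀ = 0 (plate carrée), h = 1 along meridians and k = sec φ along parallels.
At 56.1°: h = 1.000, k = 1.793; principal scales a = 1.793, b = 1.000.
sin(ω/2) = (a − b)/(a + b) = 0.7929/2.793 = 0.2839, so ω = 2 arcsin(0.2839) ≈ 33.0°.

33.0°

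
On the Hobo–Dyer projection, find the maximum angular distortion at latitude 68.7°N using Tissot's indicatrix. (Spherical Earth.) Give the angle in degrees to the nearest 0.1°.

81.6°

The Hobo–Dyer projection is cylindrical equal-area with φ₀ = 37.5°. For cylindrical equal-area with standard parallel φ₀, h = cos φ / cos φ₀ and k = cos φ₀ / cos φ, so h·k = 1.
At 68.7°: h = 0.4579, k = 2.184; principal scales a = 2.184, b = 0.4579.
sin(ω/2) = (a − b)/(a + b) = 1.726/2.642 = 0.6534, so ω = 2 arcsin(0.6534) ≈ 81.6°.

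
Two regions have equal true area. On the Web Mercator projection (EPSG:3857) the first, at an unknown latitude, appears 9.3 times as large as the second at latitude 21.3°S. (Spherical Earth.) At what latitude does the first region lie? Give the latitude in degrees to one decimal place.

72.2°

For equal true areas on Mercator, apparent areas scale as sec²φ, so the ratio is cos²φ₂ / cos²φ₁.
cos²φ₂ / cos²φ₁ = 9.3  ⇒  cos φ₁ = cos 21.3° / √9.3 = 0.9317/3.050 = 0.3055.
φ₁ = arccos(0.3055) ≈ 72.2°.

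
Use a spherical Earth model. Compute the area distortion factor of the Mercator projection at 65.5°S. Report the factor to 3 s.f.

5.81

For Mercator, h = k = sec φ (a conformal cylindrical projection has a single point scale, 1/cos φ).
Areal scale = k² = sec²φ = 1/cos²(65.5°) = 1/0.4147² = 5.815.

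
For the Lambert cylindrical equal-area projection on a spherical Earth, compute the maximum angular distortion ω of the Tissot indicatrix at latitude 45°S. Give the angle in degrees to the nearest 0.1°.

The Lambert cylindrical equal-area projection is the cylindrical equal-area projection with its standard parallel at the equator (φ₀ = 0). Cylindrical equal-area (φ₀ = 0°): h = cos φ / cos 0° along meridians, k = cos 0° / cos φ along parallels; h·k = 1.
At 45°: h = 0.7071, k = 1.414; principal scales a = 1.414, b = 0.7071.
sin(ω/2) = (a − b)/(a + b) = 0.7071/2.121 = 0.3333, so ω = 2 arcsin(0.3333) ≈ 38.9°.

38.9°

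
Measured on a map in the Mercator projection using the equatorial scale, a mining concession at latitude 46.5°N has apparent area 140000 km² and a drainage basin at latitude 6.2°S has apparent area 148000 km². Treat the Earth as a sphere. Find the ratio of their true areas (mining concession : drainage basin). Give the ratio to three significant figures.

0.454

On Mercator the areal scale is sec²φ, so true area = apparent × cos²φ.
True area of mining concession: 140000 × cos²(46.5°) = 140000 × 0.4738 = 66340 km².
True area of drainage basin: 148000 × cos²(6.2°) = 148000 × 0.9883 = 146300 km².
Ratio = 66340 / 146300 ≈ 0.454.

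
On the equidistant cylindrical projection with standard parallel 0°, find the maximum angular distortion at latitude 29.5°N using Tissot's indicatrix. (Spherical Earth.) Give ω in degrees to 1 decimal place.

In the plate carrée (x = Rλ, y = Rφ), meridians are true-scale (h = 1) and parallels are stretched by k = sec φ.
At 29.5°: h = 1.000, k = 1.149; principal scales a = 1.149, b = 1.000.
sin(ω/2) = (a − b)/(a + b) = 0.1490/2.149 = 0.06932, so ω = 2 arcsin(0.06932) ≈ 7.9°.

7.9°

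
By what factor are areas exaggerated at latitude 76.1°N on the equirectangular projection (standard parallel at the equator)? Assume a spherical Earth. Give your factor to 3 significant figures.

Plate carrée maps x = Rλ, y = Rφ. The meridian scale is h = 1 and the parallel scale is k = 1/cos φ = sec φ.
Areal scale = h·k = 1 × sec φ; at 76.1°, h = 1.000, k = 4.163, so h·k = 4.163.

4.16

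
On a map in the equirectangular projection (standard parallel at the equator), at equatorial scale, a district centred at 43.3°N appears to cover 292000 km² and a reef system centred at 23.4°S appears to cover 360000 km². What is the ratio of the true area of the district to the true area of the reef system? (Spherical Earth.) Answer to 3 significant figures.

Plate carrée has h = 1 and k = sec φ, giving areal scale sec φ; true area = (apparent area) · cos φ.
True area of district: 292000 × cos(43.3°) = 292000 × 0.7278 = 212500 km².
True area of reef system: 360000 × cos(23.4°) = 360000 × 0.9178 = 330400 km².
Ratio = 212500 / 330400 ≈ 0.643.

0.643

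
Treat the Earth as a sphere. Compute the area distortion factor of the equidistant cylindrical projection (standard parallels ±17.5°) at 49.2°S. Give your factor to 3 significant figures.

In the equirectangular projection with standard parallel φ₀ = 17.5° (x = Rλ cos φ₀, y = Rφ), meridians are true-scale (h = 1) and the parallel scale is k = cos φ₀ / cos φ.
Areal scale = h·k = 1 × cos φ₀ / cos φ; at 49.2°, h = 1.000, k = 1.460, so h·k = 1.460.

1.46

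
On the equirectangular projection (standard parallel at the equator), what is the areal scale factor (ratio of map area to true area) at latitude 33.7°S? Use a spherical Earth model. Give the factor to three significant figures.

Plate carrée maps x = Rλ, y = Rφ. The meridian scale is h = 1 and the parallel scale is k = 1/cos φ = sec φ.
Areal scale = h·k = 1 × sec φ; at 33.7°, h = 1.000, k = 1.202, so h·k = 1.202.

1.20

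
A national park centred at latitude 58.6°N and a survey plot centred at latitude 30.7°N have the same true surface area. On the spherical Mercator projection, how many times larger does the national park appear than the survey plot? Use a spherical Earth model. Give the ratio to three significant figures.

Mercator areal scale is sec²φ.
At 58.6°: sec²(58.6°) = 1/0.5210² = 3.684.
At 30.7°: sec²(30.7°) = 1/0.8599² = 1.353.
Ratio = 3.684/1.353 = cos²(30.7°)/cos²(58.6°) ≈ 2.72.

2.72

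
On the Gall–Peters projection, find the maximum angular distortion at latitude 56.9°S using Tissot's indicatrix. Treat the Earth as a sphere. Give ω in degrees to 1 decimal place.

Gall–Peters is a cylindrical equal-area projection with standard parallels at ±45°. For cylindrical equal-area with standard parallel φ₀, h = cos φ / cos φ₀ and k = cos φ₀ / cos φ, so h·k = 1.
At 56.9°: h = 0.7723, k = 1.295; principal scales a = 1.295, b = 0.7723.
sin(ω/2) = (a − b)/(a + b) = 0.5225/2.067 = 0.2528, so ω = 2 arcsin(0.2528) ≈ 29.3°.

29.3°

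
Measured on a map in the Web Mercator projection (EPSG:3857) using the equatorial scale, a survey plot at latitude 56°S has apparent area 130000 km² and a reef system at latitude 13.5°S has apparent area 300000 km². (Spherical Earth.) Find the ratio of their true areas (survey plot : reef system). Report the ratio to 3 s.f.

0.143

On Mercator the areal scale is sec²φ, so true area = apparent × cos²φ.
True area of survey plot: 130000 × cos²(56°) = 130000 × 0.3127 = 40650 km².
True area of reef system: 300000 × cos²(13.5°) = 300000 × 0.9455 = 283700 km².
Ratio = 40650 / 283700 ≈ 0.143.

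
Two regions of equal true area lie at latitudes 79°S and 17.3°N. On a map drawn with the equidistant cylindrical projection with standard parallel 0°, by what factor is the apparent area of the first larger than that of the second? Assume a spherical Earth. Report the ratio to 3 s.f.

For the equirectangular projection with φ₀ = 0 (plate carrée), h = 1 along meridians and k = sec φ along parallels.
Areal scale at 79°: h·k = 1.000 × 5.241 = 5.241.
Areal scale at 17.3°: h·k = 1.000 × 1.047 = 1.047.
Ratio = 5.241/1.047 ≈ 5.00.

5.00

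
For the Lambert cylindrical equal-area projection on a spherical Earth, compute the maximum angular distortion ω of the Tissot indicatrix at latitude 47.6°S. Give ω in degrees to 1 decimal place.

44.0°

The Lambert cylindrical equal-area projection is the cylindrical equal-area projection with its standard parallel at the equator (φ₀ = 0). Cylindrical equal-area (φ₀ = 0°): h = cos φ / cos 0° along meridians, k = cos 0° / cos φ along parallels; h·k = 1.
At 47.6°: h = 0.6743, k = 1.483; principal scales a = 1.483, b = 0.6743.
sin(ω/2) = (a − b)/(a + b) = 0.8087/2.157 = 0.3749, so ω = 2 arcsin(0.3749) ≈ 44.0°.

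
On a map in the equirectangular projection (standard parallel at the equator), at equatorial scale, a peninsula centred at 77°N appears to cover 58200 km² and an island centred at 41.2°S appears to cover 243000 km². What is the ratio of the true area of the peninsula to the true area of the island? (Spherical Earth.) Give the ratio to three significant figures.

0.0716

On the plate carrée, areal scale = h·k = 1 × sec φ, so true area = apparent × cos φ.
True area of peninsula: 58200 × cos(77°) = 58200 × 0.2250 = 13090 km².
True area of island: 243000 × cos(41.2°) = 243000 × 0.7524 = 182800 km².
Ratio = 13090 / 182800 ≈ 0.0716.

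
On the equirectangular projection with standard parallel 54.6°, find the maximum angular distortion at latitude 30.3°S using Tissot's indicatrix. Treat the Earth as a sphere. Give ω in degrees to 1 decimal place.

The equidistant cylindrical projection with φ₀ = 54.6° has h = 1 (meridians true) and k = cos φ₀ / cos φ along parallels.
At 30.3°: h = 1.000, k = 0.6709; principal scales a = 1.000, b = 0.6709.
sin(ω/2) = (a − b)/(a + b) = 0.3291/1.671 = 0.1969, so ω = 2 arcsin(0.1969) ≈ 22.7°.

22.7°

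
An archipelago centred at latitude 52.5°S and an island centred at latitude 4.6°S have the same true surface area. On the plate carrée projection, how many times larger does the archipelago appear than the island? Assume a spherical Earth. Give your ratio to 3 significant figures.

In the plate carrée (x = Rλ, y = Rφ), meridians are true-scale (h = 1) and parallels are stretched by k = sec φ.
Areal scale at 52.5°: h·k = 1.000 × 1.643 = 1.643.
Areal scale at 4.6°: h·k = 1.000 × 1.003 = 1.003.
Ratio = 1.643/1.003 ≈ 1.64.

1.64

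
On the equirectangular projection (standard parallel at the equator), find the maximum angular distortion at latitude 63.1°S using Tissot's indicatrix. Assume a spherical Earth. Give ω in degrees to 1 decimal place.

44.3°

For the equirectangular projection with φ₀ = 0 (plate carrée), h = 1 along meridians and k = sec φ along parallels.
At 63.1°: h = 1.000, k = 2.210; principal scales a = 2.210, b = 1.000.
sin(ω/2) = (a − b)/(a + b) = 1.210/3.210 = 0.3770, so ω = 2 arcsin(0.3770) ≈ 44.3°.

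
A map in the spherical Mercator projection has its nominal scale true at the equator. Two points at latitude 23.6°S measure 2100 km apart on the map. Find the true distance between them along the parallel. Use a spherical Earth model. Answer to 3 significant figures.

1920 km

For Mercator, h = k = sec φ (a conformal cylindrical projection has a single point scale, 1/cos φ).
Along the parallel at 23.6°, map distances are exaggerated by k = sec 23.6° = 1.091.
True distance = 2100 / 1.091 = 2100 × cos 23.6° ≈ 1920 km.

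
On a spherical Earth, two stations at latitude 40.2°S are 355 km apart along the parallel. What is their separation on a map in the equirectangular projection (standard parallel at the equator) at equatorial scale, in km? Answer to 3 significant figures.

465 km

For the equirectangular projection with φ₀ = 0 (plate carrée), h = 1 along meridians and k = sec φ along parallels.
Along the parallel, k = sec 40.2° = 1/0.7638 = 1.309.
Map distance = 355 × 1.309 ≈ 465 km.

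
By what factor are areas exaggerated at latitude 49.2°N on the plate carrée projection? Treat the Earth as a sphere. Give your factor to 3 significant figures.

In the plate carrée (x = Rλ, y = Rφ), meridians are true-scale (h = 1) and parallels are stretched by k = sec φ.
Areal scale = h·k = 1 × sec φ; at 49.2°, h = 1.000, k = 1.530, so h·k = 1.530.

1.53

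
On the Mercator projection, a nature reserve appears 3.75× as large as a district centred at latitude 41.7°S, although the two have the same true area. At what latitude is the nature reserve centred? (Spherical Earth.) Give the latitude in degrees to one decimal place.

67.3°

For equal true areas on Mercator, apparent areas scale as sec²φ, so the ratio is cos²φ₂ / cos²φ₁.
cos²φ₂ / cos²φ₁ = 3.75  ⇒  cos φ₁ = cos 41.7° / √3.75 = 0.7466/1.936 = 0.3856.
φ₁ = arccos(0.3856) ≈ 67.3°.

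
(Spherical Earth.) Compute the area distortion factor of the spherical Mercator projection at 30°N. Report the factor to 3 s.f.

1.33

Mercator is conformal, so the point scale is isotropic: h = k = sec φ = 1/cos φ.
Areal scale = k² = sec²φ = 1/cos²(30°) = 1/0.8660² = 1.333.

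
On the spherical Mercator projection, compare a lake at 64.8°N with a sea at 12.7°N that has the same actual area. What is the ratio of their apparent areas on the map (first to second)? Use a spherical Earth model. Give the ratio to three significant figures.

5.25

Mercator areal scale is sec²φ.
At 64.8°: sec²(64.8°) = 1/0.4258² = 5.516.
At 12.7°: sec²(12.7°) = 1/0.9755² = 1.051.
Ratio = 5.516/1.051 = cos²(12.7°)/cos²(64.8°) ≈ 5.25.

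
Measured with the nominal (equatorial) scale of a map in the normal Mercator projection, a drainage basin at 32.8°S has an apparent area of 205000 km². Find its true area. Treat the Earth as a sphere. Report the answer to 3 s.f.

145000 km²

For Mercator, h = k = sec φ (a conformal cylindrical projection has a single point scale, 1/cos φ).
Areal scale = k² = sec²φ = 1/cos²(32.8°) = 1/0.8406² = 1.415.
True area = apparent / (areal scale) = 205000 / 1.415 ≈ 145000 km².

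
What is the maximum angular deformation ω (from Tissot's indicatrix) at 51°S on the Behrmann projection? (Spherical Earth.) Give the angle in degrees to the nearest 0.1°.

36.0°

The Behrmann projection is cylindrical equal-area with φ₀ = 30°. Cylindrical equal-area (φ₀ = 30°): h = cos φ / cos 30° along meridians, k = cos 30° / cos φ along parallels; h·k = 1.
At 51°: h = 0.7267, k = 1.376; principal scales a = 1.376, b = 0.7267.
sin(ω/2) = (a − b)/(a + b) = 0.6495/2.103 = 0.3089, so ω = 2 arcsin(0.3089) ≈ 36.0°.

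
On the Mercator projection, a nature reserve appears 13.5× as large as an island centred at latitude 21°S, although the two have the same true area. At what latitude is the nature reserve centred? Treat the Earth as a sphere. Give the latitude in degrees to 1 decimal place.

Mercator areal scale is sec²φ, so apparent-area ratio = sec²φ₁ / sec²φ₂ = cos²φ₂ / cos²φ₁.
cos²φ₂ / cos²φ₁ = 13.5  ⇒  cos φ₁ = cos 21° / √13.5 = 0.9336/3.674 = 0.2541.
φ₁ = arccos(0.2541) ≈ 75.3°.

75.3°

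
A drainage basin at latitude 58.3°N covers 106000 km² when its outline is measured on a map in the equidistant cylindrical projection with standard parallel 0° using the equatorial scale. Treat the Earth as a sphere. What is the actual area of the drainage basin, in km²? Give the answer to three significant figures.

Plate carrée maps x = Rλ, y = Rφ. The meridian scale is h = 1 and the parallel scale is k = 1/cos φ = sec φ.
Areal scale = h·k = 1 × sec φ; at 58.3°, h = 1.000, k = 1.903, so h·k = 1.903.
True area = apparent / (areal scale) = 106000 / 1.903 ≈ 55700 km².

55700 km²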